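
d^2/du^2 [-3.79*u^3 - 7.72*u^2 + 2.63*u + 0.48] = -22.74*u - 15.44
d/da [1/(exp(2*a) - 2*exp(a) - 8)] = 2*(1 - exp(a))*exp(a)/(-exp(2*a) + 2*exp(a) + 8)^2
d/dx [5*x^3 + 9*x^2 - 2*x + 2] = 15*x^2 + 18*x - 2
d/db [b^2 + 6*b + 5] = 2*b + 6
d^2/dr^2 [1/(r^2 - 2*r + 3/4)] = 32*(-4*r^2 + 8*r + 16*(r - 1)^2 - 3)/(4*r^2 - 8*r + 3)^3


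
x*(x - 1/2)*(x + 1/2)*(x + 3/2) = x^4 + 3*x^3/2 - x^2/4 - 3*x/8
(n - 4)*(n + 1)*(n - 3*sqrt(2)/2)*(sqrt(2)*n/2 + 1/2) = sqrt(2)*n^4/2 - 3*sqrt(2)*n^3/2 - n^3 - 11*sqrt(2)*n^2/4 + 3*n^2 + 9*sqrt(2)*n/4 + 4*n + 3*sqrt(2)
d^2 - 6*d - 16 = (d - 8)*(d + 2)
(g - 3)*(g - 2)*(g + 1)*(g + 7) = g^4 + 3*g^3 - 27*g^2 + 13*g + 42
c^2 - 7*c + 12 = (c - 4)*(c - 3)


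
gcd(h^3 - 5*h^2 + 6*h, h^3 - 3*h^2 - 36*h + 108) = h - 3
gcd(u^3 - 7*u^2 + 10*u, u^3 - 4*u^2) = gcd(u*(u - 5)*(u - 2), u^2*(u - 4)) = u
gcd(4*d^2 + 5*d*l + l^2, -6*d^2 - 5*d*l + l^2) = d + l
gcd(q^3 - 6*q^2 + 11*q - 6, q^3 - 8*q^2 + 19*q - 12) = q^2 - 4*q + 3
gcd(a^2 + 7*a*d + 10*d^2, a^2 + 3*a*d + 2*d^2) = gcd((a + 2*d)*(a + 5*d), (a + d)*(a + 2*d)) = a + 2*d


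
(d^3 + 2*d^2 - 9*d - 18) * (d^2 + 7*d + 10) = d^5 + 9*d^4 + 15*d^3 - 61*d^2 - 216*d - 180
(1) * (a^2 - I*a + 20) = a^2 - I*a + 20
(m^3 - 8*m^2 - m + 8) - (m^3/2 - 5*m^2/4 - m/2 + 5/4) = m^3/2 - 27*m^2/4 - m/2 + 27/4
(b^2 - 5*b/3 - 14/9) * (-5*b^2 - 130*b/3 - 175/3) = -5*b^4 - 35*b^3 + 65*b^2/3 + 4445*b/27 + 2450/27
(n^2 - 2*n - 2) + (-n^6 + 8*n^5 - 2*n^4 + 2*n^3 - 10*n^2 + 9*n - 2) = -n^6 + 8*n^5 - 2*n^4 + 2*n^3 - 9*n^2 + 7*n - 4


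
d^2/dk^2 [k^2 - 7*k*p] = 2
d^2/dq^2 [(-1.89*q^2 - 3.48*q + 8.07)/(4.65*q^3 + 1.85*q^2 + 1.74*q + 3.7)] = (-81.73305*q^6 - 451.4778*q^5 + 2006.05464*q^4 + 1610.65968*q^3 + 1353.58677*q^2 - 534.27852*q - 68.552556)/(100.544625*q^9 + 120.004875*q^8 + 160.613325*q^7 + 336.151475*q^6 + 251.07597*q^5 + 234.41313*q^4 + 267.705324*q^3 + 109.58586*q^2 + 71.4618*q + 50.653)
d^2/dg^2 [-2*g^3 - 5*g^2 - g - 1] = -12*g - 10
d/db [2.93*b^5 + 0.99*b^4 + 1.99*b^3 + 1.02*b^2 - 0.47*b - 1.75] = 14.65*b^4 + 3.96*b^3 + 5.97*b^2 + 2.04*b - 0.47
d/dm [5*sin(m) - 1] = 5*cos(m)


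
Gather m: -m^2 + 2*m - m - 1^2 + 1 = -m^2 + m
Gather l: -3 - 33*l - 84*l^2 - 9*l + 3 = -84*l^2 - 42*l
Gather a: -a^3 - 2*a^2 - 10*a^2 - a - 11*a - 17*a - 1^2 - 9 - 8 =-a^3 - 12*a^2 - 29*a - 18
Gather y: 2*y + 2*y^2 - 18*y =2*y^2 - 16*y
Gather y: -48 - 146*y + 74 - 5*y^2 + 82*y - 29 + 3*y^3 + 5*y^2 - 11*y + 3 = 3*y^3 - 75*y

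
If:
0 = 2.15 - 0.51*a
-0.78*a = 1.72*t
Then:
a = 4.22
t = -1.91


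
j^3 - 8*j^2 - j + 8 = (j - 8)*(j - 1)*(j + 1)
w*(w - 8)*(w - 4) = w^3 - 12*w^2 + 32*w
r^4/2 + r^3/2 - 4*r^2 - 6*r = r*(r/2 + 1)*(r - 3)*(r + 2)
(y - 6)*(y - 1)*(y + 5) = y^3 - 2*y^2 - 29*y + 30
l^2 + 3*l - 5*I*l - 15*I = (l + 3)*(l - 5*I)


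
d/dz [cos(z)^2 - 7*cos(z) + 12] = (7 - 2*cos(z))*sin(z)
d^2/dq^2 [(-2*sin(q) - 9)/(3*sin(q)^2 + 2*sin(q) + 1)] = 2*(9*sin(q)^5 + 156*sin(q)^4 + 45*sin(q)^3 - 281*sin(q)^2 - 152*sin(q) - 5)/(3*sin(q)^2 + 2*sin(q) + 1)^3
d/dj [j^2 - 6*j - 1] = 2*j - 6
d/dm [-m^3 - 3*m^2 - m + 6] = -3*m^2 - 6*m - 1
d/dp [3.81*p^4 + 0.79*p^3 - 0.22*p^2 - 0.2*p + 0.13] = 15.24*p^3 + 2.37*p^2 - 0.44*p - 0.2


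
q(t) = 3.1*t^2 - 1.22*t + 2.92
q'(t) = 6.2*t - 1.22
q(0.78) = 3.85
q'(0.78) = 3.62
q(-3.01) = 34.68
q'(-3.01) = -19.88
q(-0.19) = 3.26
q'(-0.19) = -2.40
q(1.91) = 11.90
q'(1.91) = 10.62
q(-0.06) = 3.00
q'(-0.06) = -1.59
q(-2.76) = 29.90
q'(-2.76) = -18.33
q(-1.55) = 12.26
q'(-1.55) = -10.83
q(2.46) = 18.68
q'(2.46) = 14.03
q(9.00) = 243.04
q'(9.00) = 54.58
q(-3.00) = 34.48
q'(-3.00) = -19.82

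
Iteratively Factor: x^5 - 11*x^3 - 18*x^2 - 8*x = (x)*(x^4 - 11*x^2 - 18*x - 8) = x*(x + 1)*(x^3 - x^2 - 10*x - 8) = x*(x + 1)*(x + 2)*(x^2 - 3*x - 4) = x*(x + 1)^2*(x + 2)*(x - 4)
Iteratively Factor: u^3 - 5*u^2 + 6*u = (u - 2)*(u^2 - 3*u) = u*(u - 2)*(u - 3)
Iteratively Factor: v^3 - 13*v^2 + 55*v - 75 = (v - 3)*(v^2 - 10*v + 25) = (v - 5)*(v - 3)*(v - 5)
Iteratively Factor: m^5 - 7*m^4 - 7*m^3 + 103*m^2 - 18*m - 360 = (m - 4)*(m^4 - 3*m^3 - 19*m^2 + 27*m + 90) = (m - 4)*(m + 3)*(m^3 - 6*m^2 - m + 30) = (m - 4)*(m + 2)*(m + 3)*(m^2 - 8*m + 15) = (m - 5)*(m - 4)*(m + 2)*(m + 3)*(m - 3)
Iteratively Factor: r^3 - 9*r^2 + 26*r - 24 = (r - 4)*(r^2 - 5*r + 6) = (r - 4)*(r - 2)*(r - 3)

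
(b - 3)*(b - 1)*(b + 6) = b^3 + 2*b^2 - 21*b + 18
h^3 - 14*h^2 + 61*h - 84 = (h - 7)*(h - 4)*(h - 3)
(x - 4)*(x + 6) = x^2 + 2*x - 24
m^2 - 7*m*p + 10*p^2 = (m - 5*p)*(m - 2*p)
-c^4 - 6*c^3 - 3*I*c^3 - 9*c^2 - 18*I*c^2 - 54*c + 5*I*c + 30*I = (c + 6)*(c + 5*I)*(I*c + 1)^2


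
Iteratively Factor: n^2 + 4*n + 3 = (n + 1)*(n + 3)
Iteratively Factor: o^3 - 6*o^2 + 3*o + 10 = (o + 1)*(o^2 - 7*o + 10) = (o - 5)*(o + 1)*(o - 2)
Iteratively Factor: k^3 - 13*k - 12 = (k - 4)*(k^2 + 4*k + 3) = (k - 4)*(k + 3)*(k + 1)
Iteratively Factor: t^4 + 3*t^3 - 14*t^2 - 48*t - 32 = (t + 2)*(t^3 + t^2 - 16*t - 16) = (t + 1)*(t + 2)*(t^2 - 16) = (t - 4)*(t + 1)*(t + 2)*(t + 4)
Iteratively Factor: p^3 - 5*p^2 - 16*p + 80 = (p + 4)*(p^2 - 9*p + 20) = (p - 4)*(p + 4)*(p - 5)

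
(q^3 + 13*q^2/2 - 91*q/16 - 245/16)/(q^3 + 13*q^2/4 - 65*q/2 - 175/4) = (q - 7/4)/(q - 5)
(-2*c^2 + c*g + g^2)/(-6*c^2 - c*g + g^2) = (c - g)/(3*c - g)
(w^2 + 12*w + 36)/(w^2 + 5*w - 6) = (w + 6)/(w - 1)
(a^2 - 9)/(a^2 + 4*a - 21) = (a + 3)/(a + 7)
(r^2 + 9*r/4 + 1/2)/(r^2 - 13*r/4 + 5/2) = (4*r^2 + 9*r + 2)/(4*r^2 - 13*r + 10)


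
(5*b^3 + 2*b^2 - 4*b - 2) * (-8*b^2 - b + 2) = -40*b^5 - 21*b^4 + 40*b^3 + 24*b^2 - 6*b - 4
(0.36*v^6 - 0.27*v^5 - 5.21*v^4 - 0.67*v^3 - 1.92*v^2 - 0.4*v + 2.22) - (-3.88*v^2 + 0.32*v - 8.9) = 0.36*v^6 - 0.27*v^5 - 5.21*v^4 - 0.67*v^3 + 1.96*v^2 - 0.72*v + 11.12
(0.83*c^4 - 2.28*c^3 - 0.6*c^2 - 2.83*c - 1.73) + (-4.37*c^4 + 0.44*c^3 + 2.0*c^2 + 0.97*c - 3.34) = -3.54*c^4 - 1.84*c^3 + 1.4*c^2 - 1.86*c - 5.07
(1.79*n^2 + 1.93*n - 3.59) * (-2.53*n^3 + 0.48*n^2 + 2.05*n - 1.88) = -4.5287*n^5 - 4.0237*n^4 + 13.6786*n^3 - 1.1319*n^2 - 10.9879*n + 6.7492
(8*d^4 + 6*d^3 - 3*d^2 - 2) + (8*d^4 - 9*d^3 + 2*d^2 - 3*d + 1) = 16*d^4 - 3*d^3 - d^2 - 3*d - 1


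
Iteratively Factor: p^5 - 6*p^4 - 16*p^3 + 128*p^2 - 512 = (p - 4)*(p^4 - 2*p^3 - 24*p^2 + 32*p + 128) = (p - 4)*(p + 4)*(p^3 - 6*p^2 + 32) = (p - 4)^2*(p + 4)*(p^2 - 2*p - 8) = (p - 4)^3*(p + 4)*(p + 2)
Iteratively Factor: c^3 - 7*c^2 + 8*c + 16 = (c + 1)*(c^2 - 8*c + 16) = (c - 4)*(c + 1)*(c - 4)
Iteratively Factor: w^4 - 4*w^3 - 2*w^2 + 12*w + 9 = (w - 3)*(w^3 - w^2 - 5*w - 3) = (w - 3)*(w + 1)*(w^2 - 2*w - 3) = (w - 3)^2*(w + 1)*(w + 1)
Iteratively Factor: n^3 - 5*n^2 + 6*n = (n - 3)*(n^2 - 2*n) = n*(n - 3)*(n - 2)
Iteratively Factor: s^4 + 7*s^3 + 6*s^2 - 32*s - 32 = (s + 1)*(s^3 + 6*s^2 - 32) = (s + 1)*(s + 4)*(s^2 + 2*s - 8) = (s + 1)*(s + 4)^2*(s - 2)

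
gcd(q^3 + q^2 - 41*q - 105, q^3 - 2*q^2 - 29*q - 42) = q^2 - 4*q - 21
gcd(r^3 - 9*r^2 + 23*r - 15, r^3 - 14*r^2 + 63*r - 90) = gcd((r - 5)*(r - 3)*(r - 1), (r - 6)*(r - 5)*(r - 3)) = r^2 - 8*r + 15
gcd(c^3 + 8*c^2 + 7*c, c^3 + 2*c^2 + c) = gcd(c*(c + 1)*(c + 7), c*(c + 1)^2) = c^2 + c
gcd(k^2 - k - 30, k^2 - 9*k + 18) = k - 6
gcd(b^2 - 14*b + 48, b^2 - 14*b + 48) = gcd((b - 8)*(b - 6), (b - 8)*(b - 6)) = b^2 - 14*b + 48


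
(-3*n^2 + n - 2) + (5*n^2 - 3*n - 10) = 2*n^2 - 2*n - 12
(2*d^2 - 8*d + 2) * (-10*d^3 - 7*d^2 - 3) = -20*d^5 + 66*d^4 + 36*d^3 - 20*d^2 + 24*d - 6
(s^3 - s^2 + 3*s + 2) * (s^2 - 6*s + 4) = s^5 - 7*s^4 + 13*s^3 - 20*s^2 + 8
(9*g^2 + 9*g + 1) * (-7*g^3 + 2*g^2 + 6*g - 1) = -63*g^5 - 45*g^4 + 65*g^3 + 47*g^2 - 3*g - 1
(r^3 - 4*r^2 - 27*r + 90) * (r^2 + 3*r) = r^5 - r^4 - 39*r^3 + 9*r^2 + 270*r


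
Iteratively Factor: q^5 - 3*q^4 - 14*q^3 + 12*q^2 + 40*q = (q + 2)*(q^4 - 5*q^3 - 4*q^2 + 20*q) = (q - 5)*(q + 2)*(q^3 - 4*q) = q*(q - 5)*(q + 2)*(q^2 - 4) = q*(q - 5)*(q + 2)^2*(q - 2)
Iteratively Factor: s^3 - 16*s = (s - 4)*(s^2 + 4*s) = (s - 4)*(s + 4)*(s)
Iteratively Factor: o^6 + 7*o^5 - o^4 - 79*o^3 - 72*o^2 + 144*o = (o - 3)*(o^5 + 10*o^4 + 29*o^3 + 8*o^2 - 48*o) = (o - 3)*(o - 1)*(o^4 + 11*o^3 + 40*o^2 + 48*o) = (o - 3)*(o - 1)*(o + 3)*(o^3 + 8*o^2 + 16*o) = (o - 3)*(o - 1)*(o + 3)*(o + 4)*(o^2 + 4*o) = o*(o - 3)*(o - 1)*(o + 3)*(o + 4)*(o + 4)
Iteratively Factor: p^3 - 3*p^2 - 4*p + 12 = (p - 3)*(p^2 - 4) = (p - 3)*(p + 2)*(p - 2)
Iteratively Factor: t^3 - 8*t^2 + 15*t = (t - 3)*(t^2 - 5*t) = t*(t - 3)*(t - 5)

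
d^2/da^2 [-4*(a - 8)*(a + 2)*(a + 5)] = 8 - 24*a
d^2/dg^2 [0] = 0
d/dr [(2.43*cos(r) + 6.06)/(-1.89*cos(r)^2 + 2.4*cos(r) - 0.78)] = (-4.5927*cos(r)^2 - 22.9068*cos(r) + 16.4394)*sin(r)/(3.5721*cos(r)^4 - 9.072*cos(r)^3 + 8.7084*cos(r)^2 - 3.744*cos(r) + 0.6084)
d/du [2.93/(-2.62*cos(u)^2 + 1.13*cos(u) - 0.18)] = (3.3109 - 15.3532*cos(u))*sin(u)/(2.62*cos(u)^2 - 1.13*cos(u) + 0.18)^2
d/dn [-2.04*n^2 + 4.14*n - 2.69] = 4.14 - 4.08*n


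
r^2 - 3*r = r*(r - 3)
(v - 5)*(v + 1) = v^2 - 4*v - 5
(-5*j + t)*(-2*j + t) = 10*j^2 - 7*j*t + t^2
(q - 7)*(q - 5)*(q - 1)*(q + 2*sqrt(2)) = q^4 - 13*q^3 + 2*sqrt(2)*q^3 - 26*sqrt(2)*q^2 + 47*q^2 - 35*q + 94*sqrt(2)*q - 70*sqrt(2)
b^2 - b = b*(b - 1)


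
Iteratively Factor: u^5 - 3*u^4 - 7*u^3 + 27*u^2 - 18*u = (u + 3)*(u^4 - 6*u^3 + 11*u^2 - 6*u) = (u - 2)*(u + 3)*(u^3 - 4*u^2 + 3*u) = u*(u - 2)*(u + 3)*(u^2 - 4*u + 3) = u*(u - 2)*(u - 1)*(u + 3)*(u - 3)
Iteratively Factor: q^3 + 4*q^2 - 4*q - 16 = (q + 4)*(q^2 - 4) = (q + 2)*(q + 4)*(q - 2)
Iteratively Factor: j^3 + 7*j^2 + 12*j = (j + 4)*(j^2 + 3*j) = j*(j + 4)*(j + 3)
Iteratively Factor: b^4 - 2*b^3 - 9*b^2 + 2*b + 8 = (b + 1)*(b^3 - 3*b^2 - 6*b + 8) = (b - 4)*(b + 1)*(b^2 + b - 2) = (b - 4)*(b - 1)*(b + 1)*(b + 2)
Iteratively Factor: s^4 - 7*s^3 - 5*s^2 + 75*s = (s - 5)*(s^3 - 2*s^2 - 15*s) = s*(s - 5)*(s^2 - 2*s - 15) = s*(s - 5)*(s + 3)*(s - 5)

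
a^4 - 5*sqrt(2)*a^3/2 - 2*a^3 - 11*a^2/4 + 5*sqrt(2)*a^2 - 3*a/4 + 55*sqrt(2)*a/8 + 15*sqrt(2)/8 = (a - 3)*(a + 1/2)^2*(a - 5*sqrt(2)/2)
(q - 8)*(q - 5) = q^2 - 13*q + 40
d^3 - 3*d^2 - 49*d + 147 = (d - 7)*(d - 3)*(d + 7)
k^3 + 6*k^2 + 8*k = k*(k + 2)*(k + 4)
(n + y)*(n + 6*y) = n^2 + 7*n*y + 6*y^2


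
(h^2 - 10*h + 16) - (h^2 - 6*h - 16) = 32 - 4*h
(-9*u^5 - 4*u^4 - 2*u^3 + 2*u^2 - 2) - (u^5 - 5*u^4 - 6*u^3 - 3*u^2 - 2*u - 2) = -10*u^5 + u^4 + 4*u^3 + 5*u^2 + 2*u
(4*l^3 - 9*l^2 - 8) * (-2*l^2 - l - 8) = -8*l^5 + 14*l^4 - 23*l^3 + 88*l^2 + 8*l + 64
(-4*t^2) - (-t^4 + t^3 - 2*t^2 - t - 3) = t^4 - t^3 - 2*t^2 + t + 3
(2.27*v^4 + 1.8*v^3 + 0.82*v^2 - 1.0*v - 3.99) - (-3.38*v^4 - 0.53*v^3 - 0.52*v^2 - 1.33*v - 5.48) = 5.65*v^4 + 2.33*v^3 + 1.34*v^2 + 0.33*v + 1.49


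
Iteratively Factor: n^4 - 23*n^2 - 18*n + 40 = (n - 5)*(n^3 + 5*n^2 + 2*n - 8) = (n - 5)*(n + 4)*(n^2 + n - 2) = (n - 5)*(n + 2)*(n + 4)*(n - 1)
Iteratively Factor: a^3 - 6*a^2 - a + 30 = (a - 5)*(a^2 - a - 6) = (a - 5)*(a + 2)*(a - 3)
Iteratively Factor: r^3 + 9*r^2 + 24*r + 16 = (r + 1)*(r^2 + 8*r + 16) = (r + 1)*(r + 4)*(r + 4)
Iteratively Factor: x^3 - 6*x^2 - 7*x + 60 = (x + 3)*(x^2 - 9*x + 20) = (x - 5)*(x + 3)*(x - 4)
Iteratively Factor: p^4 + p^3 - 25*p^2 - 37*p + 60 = (p - 1)*(p^3 + 2*p^2 - 23*p - 60) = (p - 1)*(p + 3)*(p^2 - p - 20) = (p - 5)*(p - 1)*(p + 3)*(p + 4)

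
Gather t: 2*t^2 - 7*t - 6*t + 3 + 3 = 2*t^2 - 13*t + 6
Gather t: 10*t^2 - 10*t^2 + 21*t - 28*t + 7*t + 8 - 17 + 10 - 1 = 0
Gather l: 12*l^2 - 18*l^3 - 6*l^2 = -18*l^3 + 6*l^2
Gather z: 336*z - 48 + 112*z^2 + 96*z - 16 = 112*z^2 + 432*z - 64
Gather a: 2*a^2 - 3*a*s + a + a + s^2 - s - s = 2*a^2 + a*(2 - 3*s) + s^2 - 2*s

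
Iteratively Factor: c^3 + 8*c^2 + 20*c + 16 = (c + 2)*(c^2 + 6*c + 8) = (c + 2)^2*(c + 4)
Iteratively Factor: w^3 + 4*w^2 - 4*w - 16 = (w + 4)*(w^2 - 4) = (w - 2)*(w + 4)*(w + 2)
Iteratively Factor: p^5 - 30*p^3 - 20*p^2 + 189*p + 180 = (p - 3)*(p^4 + 3*p^3 - 21*p^2 - 83*p - 60) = (p - 3)*(p + 3)*(p^3 - 21*p - 20) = (p - 3)*(p + 3)*(p + 4)*(p^2 - 4*p - 5) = (p - 5)*(p - 3)*(p + 3)*(p + 4)*(p + 1)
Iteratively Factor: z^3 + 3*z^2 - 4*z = (z + 4)*(z^2 - z) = z*(z + 4)*(z - 1)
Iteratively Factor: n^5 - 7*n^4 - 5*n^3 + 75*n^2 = (n)*(n^4 - 7*n^3 - 5*n^2 + 75*n) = n*(n - 5)*(n^3 - 2*n^2 - 15*n) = n*(n - 5)^2*(n^2 + 3*n) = n^2*(n - 5)^2*(n + 3)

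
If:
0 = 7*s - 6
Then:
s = 6/7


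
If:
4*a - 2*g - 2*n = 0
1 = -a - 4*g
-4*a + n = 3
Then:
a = -11/7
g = 1/7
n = -23/7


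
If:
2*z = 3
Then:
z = 3/2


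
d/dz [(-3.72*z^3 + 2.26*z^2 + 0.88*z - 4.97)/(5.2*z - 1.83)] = (-38.688*z^3 + 32.1748*z^2 - 8.2716*z + 24.2336)/(27.04*z^2 - 19.032*z + 3.3489)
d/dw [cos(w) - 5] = -sin(w)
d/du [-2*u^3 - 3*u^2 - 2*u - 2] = -6*u^2 - 6*u - 2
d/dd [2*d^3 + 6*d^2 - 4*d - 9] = 6*d^2 + 12*d - 4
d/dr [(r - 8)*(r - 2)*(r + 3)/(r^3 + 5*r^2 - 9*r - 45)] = 2*(6*r^2 - 31*r + 59)/(r^4 + 4*r^3 - 26*r^2 - 60*r + 225)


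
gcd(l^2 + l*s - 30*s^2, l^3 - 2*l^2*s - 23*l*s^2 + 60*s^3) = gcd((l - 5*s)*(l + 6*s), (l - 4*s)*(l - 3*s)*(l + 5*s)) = 1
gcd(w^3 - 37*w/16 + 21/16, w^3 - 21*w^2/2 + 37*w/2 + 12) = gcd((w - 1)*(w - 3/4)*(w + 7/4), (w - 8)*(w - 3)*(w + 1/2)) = 1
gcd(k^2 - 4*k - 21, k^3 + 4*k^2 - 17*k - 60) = k + 3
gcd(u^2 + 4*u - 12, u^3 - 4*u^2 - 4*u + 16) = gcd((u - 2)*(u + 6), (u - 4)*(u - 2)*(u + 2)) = u - 2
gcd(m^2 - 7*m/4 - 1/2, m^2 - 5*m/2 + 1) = m - 2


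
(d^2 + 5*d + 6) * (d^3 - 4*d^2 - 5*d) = d^5 + d^4 - 19*d^3 - 49*d^2 - 30*d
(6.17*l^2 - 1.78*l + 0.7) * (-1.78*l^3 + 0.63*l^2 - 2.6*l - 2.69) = -10.9826*l^5 + 7.0555*l^4 - 18.4094*l^3 - 11.5283*l^2 + 2.9682*l - 1.883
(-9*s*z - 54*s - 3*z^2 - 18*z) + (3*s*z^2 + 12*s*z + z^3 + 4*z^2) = 3*s*z^2 + 3*s*z - 54*s + z^3 + z^2 - 18*z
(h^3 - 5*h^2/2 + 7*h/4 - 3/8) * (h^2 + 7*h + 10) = h^5 + 9*h^4/2 - 23*h^3/4 - 105*h^2/8 + 119*h/8 - 15/4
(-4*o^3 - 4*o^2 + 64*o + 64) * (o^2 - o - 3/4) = -4*o^5 + 71*o^3 + 3*o^2 - 112*o - 48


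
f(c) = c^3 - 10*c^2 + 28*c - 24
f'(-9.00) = 451.00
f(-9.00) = -1815.00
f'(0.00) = 28.00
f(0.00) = -24.00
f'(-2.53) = 97.80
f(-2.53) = -175.04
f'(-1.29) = 58.79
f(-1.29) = -78.91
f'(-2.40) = 93.28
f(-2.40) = -162.62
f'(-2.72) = 104.60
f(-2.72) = -194.27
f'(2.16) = -1.20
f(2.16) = -0.10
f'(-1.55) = 66.21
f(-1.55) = -95.15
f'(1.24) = 7.81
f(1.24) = -2.75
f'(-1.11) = 53.90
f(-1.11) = -68.77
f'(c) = 3*c^2 - 20*c + 28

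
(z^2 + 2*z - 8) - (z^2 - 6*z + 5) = 8*z - 13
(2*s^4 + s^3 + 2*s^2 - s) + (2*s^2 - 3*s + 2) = 2*s^4 + s^3 + 4*s^2 - 4*s + 2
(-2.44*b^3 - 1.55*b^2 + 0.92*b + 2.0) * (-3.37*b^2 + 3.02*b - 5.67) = 8.2228*b^5 - 2.1453*b^4 + 6.0534*b^3 + 4.8269*b^2 + 0.8236*b - 11.34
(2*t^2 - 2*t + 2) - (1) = 2*t^2 - 2*t + 1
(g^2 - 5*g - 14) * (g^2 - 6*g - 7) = g^4 - 11*g^3 + 9*g^2 + 119*g + 98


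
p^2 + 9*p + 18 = (p + 3)*(p + 6)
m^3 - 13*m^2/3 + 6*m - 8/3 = (m - 2)*(m - 4/3)*(m - 1)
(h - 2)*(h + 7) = h^2 + 5*h - 14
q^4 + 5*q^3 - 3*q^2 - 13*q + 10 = (q - 1)^2*(q + 2)*(q + 5)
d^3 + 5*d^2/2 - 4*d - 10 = (d - 2)*(d + 2)*(d + 5/2)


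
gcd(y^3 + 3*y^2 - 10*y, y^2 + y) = y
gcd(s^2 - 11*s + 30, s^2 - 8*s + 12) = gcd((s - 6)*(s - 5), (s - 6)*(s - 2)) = s - 6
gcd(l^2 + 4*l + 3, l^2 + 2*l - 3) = l + 3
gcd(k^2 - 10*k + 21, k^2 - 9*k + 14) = k - 7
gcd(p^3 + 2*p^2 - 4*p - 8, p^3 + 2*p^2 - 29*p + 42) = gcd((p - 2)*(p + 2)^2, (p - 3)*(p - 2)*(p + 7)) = p - 2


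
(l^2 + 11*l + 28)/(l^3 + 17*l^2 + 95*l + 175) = (l + 4)/(l^2 + 10*l + 25)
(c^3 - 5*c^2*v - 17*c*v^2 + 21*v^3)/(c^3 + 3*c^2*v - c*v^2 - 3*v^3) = (c - 7*v)/(c + v)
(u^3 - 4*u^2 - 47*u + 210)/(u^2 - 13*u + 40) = (u^2 + u - 42)/(u - 8)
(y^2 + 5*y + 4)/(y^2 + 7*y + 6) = (y + 4)/(y + 6)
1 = 1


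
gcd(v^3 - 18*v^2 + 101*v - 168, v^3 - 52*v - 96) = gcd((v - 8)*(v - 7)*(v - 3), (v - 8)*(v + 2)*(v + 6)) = v - 8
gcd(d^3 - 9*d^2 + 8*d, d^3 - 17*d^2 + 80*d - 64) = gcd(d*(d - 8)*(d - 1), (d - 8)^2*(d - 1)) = d^2 - 9*d + 8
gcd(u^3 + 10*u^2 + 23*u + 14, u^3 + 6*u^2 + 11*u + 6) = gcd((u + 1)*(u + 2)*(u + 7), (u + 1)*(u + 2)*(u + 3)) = u^2 + 3*u + 2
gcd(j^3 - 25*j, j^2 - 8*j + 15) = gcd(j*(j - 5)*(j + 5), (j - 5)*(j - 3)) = j - 5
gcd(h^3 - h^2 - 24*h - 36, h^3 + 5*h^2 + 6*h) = h^2 + 5*h + 6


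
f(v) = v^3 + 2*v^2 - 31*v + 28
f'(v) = 3*v^2 + 4*v - 31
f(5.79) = 109.66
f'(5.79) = 92.73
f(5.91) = 121.07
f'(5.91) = 97.42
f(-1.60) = 78.62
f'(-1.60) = -29.72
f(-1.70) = 81.57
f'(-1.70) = -29.13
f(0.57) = 11.16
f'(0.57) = -27.75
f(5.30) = 68.76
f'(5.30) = 74.47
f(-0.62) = 47.75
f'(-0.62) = -32.33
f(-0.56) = 45.81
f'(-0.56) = -32.30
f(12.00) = 1672.00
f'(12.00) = 449.00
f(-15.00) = -2432.00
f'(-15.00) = 584.00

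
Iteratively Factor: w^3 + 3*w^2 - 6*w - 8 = (w + 4)*(w^2 - w - 2) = (w - 2)*(w + 4)*(w + 1)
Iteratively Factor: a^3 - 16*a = (a + 4)*(a^2 - 4*a) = a*(a + 4)*(a - 4)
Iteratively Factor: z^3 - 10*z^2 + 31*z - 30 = (z - 5)*(z^2 - 5*z + 6) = (z - 5)*(z - 2)*(z - 3)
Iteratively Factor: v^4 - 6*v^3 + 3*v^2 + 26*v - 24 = (v + 2)*(v^3 - 8*v^2 + 19*v - 12) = (v - 3)*(v + 2)*(v^2 - 5*v + 4) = (v - 3)*(v - 1)*(v + 2)*(v - 4)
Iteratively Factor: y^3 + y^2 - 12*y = (y)*(y^2 + y - 12) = y*(y - 3)*(y + 4)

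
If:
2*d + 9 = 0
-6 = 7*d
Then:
No Solution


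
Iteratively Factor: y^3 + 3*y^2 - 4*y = (y + 4)*(y^2 - y) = y*(y + 4)*(y - 1)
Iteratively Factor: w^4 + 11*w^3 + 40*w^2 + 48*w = (w + 3)*(w^3 + 8*w^2 + 16*w) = w*(w + 3)*(w^2 + 8*w + 16) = w*(w + 3)*(w + 4)*(w + 4)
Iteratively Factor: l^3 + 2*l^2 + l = (l)*(l^2 + 2*l + 1) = l*(l + 1)*(l + 1)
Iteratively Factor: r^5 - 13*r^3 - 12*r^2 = (r)*(r^4 - 13*r^2 - 12*r) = r^2*(r^3 - 13*r - 12) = r^2*(r + 1)*(r^2 - r - 12) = r^2*(r - 4)*(r + 1)*(r + 3)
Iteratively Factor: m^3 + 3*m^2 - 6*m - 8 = (m + 1)*(m^2 + 2*m - 8) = (m + 1)*(m + 4)*(m - 2)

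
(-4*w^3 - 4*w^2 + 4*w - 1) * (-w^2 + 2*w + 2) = 4*w^5 - 4*w^4 - 20*w^3 + w^2 + 6*w - 2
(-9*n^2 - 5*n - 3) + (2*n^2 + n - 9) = -7*n^2 - 4*n - 12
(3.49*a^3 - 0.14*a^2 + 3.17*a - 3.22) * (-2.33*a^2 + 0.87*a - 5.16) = -8.1317*a^5 + 3.3625*a^4 - 25.5163*a^3 + 10.9829*a^2 - 19.1586*a + 16.6152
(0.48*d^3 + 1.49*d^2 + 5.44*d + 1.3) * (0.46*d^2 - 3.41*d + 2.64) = 0.2208*d^5 - 0.9514*d^4 - 1.3113*d^3 - 14.0188*d^2 + 9.9286*d + 3.432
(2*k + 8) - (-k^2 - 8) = k^2 + 2*k + 16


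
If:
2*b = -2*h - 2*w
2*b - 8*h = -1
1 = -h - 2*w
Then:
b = 7/18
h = 2/9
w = -11/18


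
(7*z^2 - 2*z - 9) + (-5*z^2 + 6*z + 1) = 2*z^2 + 4*z - 8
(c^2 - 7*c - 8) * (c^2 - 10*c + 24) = c^4 - 17*c^3 + 86*c^2 - 88*c - 192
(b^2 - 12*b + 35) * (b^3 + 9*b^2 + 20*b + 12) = b^5 - 3*b^4 - 53*b^3 + 87*b^2 + 556*b + 420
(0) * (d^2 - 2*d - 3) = 0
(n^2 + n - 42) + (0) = n^2 + n - 42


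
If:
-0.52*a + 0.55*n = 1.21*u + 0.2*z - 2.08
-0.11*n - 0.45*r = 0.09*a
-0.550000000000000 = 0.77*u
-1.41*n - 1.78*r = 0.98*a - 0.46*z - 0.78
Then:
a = 0.068250018297592*z + 3.88094055597794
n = 0.428163653663178*z - 1.68399386395852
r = -0.118312230110517*z - 0.364545166672392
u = -0.71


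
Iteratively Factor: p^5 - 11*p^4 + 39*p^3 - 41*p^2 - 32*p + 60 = (p - 5)*(p^4 - 6*p^3 + 9*p^2 + 4*p - 12) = (p - 5)*(p + 1)*(p^3 - 7*p^2 + 16*p - 12) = (p - 5)*(p - 3)*(p + 1)*(p^2 - 4*p + 4) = (p - 5)*(p - 3)*(p - 2)*(p + 1)*(p - 2)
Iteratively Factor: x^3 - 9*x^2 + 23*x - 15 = (x - 1)*(x^2 - 8*x + 15) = (x - 5)*(x - 1)*(x - 3)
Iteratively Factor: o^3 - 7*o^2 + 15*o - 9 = (o - 3)*(o^2 - 4*o + 3) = (o - 3)*(o - 1)*(o - 3)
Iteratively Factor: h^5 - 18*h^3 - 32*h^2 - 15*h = (h - 5)*(h^4 + 5*h^3 + 7*h^2 + 3*h) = (h - 5)*(h + 1)*(h^3 + 4*h^2 + 3*h) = (h - 5)*(h + 1)*(h + 3)*(h^2 + h) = h*(h - 5)*(h + 1)*(h + 3)*(h + 1)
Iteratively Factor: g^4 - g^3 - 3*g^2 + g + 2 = (g - 1)*(g^3 - 3*g - 2) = (g - 2)*(g - 1)*(g^2 + 2*g + 1) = (g - 2)*(g - 1)*(g + 1)*(g + 1)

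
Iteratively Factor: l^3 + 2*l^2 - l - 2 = (l - 1)*(l^2 + 3*l + 2) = (l - 1)*(l + 2)*(l + 1)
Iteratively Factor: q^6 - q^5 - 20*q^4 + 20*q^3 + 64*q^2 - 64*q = (q)*(q^5 - q^4 - 20*q^3 + 20*q^2 + 64*q - 64) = q*(q + 4)*(q^4 - 5*q^3 + 20*q - 16) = q*(q + 2)*(q + 4)*(q^3 - 7*q^2 + 14*q - 8) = q*(q - 1)*(q + 2)*(q + 4)*(q^2 - 6*q + 8) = q*(q - 4)*(q - 1)*(q + 2)*(q + 4)*(q - 2)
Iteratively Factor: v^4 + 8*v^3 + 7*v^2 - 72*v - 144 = (v - 3)*(v^3 + 11*v^2 + 40*v + 48) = (v - 3)*(v + 4)*(v^2 + 7*v + 12) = (v - 3)*(v + 3)*(v + 4)*(v + 4)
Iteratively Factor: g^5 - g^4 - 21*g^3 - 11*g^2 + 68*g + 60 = (g + 2)*(g^4 - 3*g^3 - 15*g^2 + 19*g + 30) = (g + 1)*(g + 2)*(g^3 - 4*g^2 - 11*g + 30) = (g - 2)*(g + 1)*(g + 2)*(g^2 - 2*g - 15) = (g - 5)*(g - 2)*(g + 1)*(g + 2)*(g + 3)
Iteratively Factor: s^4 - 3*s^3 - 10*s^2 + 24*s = (s)*(s^3 - 3*s^2 - 10*s + 24) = s*(s - 2)*(s^2 - s - 12) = s*(s - 2)*(s + 3)*(s - 4)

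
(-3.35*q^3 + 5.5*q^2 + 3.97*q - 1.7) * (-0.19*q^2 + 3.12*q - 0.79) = 0.6365*q^5 - 11.497*q^4 + 19.0522*q^3 + 8.3644*q^2 - 8.4403*q + 1.343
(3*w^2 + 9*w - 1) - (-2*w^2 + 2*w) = 5*w^2 + 7*w - 1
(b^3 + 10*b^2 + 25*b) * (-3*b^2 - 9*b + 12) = -3*b^5 - 39*b^4 - 153*b^3 - 105*b^2 + 300*b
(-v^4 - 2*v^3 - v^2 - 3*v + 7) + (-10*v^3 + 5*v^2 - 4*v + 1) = -v^4 - 12*v^3 + 4*v^2 - 7*v + 8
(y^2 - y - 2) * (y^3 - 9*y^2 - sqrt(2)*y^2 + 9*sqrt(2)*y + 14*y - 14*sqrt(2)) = y^5 - 10*y^4 - sqrt(2)*y^4 + 10*sqrt(2)*y^3 + 21*y^3 - 21*sqrt(2)*y^2 + 4*y^2 - 28*y - 4*sqrt(2)*y + 28*sqrt(2)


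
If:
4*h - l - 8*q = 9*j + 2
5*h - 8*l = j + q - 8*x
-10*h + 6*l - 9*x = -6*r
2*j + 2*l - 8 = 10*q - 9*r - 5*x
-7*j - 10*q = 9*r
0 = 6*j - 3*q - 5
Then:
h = 70073/161127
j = 84538/161127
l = -7052/161127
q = -99469/161127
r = 134308/483381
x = -52714/161127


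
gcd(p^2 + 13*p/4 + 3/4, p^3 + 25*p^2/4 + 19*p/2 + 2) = p + 1/4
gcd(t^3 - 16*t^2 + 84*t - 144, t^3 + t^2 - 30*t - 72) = t - 6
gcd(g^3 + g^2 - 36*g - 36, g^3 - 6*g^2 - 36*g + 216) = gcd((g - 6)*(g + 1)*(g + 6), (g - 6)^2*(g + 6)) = g^2 - 36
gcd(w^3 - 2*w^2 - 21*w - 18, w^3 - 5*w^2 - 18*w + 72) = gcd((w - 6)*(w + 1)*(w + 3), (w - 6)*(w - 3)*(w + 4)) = w - 6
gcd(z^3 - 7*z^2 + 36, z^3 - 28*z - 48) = z^2 - 4*z - 12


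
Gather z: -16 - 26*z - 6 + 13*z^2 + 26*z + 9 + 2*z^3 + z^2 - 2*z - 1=2*z^3 + 14*z^2 - 2*z - 14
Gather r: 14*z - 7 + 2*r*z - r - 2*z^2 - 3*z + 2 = r*(2*z - 1) - 2*z^2 + 11*z - 5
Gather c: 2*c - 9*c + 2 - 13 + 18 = 7 - 7*c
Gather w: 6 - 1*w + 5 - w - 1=10 - 2*w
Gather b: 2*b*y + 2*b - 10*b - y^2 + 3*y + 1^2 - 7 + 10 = b*(2*y - 8) - y^2 + 3*y + 4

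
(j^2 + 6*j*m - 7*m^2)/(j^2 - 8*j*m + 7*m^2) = (j + 7*m)/(j - 7*m)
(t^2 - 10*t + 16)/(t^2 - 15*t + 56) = (t - 2)/(t - 7)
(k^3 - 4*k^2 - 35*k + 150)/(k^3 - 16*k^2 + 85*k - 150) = (k + 6)/(k - 6)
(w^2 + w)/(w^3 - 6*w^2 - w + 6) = w/(w^2 - 7*w + 6)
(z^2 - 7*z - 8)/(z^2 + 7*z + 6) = (z - 8)/(z + 6)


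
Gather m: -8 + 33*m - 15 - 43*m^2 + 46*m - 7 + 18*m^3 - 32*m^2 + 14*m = 18*m^3 - 75*m^2 + 93*m - 30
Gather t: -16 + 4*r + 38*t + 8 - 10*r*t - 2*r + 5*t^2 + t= 2*r + 5*t^2 + t*(39 - 10*r) - 8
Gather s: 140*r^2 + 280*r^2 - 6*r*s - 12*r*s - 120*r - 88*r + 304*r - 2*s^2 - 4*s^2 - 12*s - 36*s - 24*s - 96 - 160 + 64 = 420*r^2 + 96*r - 6*s^2 + s*(-18*r - 72) - 192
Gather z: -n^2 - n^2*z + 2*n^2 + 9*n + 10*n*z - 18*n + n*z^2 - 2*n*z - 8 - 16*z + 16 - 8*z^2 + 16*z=n^2 - 9*n + z^2*(n - 8) + z*(-n^2 + 8*n) + 8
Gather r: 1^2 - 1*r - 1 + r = 0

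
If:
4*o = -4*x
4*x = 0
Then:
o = 0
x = 0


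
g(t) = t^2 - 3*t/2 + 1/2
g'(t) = 2*t - 3/2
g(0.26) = 0.18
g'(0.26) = -0.98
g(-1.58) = 5.37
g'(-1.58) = -4.66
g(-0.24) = 0.92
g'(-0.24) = -1.98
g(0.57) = -0.03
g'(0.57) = -0.36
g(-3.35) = 16.75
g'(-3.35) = -8.20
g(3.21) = 5.99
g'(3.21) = 4.92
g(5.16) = 19.39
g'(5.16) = 8.82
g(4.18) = 11.70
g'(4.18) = 6.86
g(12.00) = 126.50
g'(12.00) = 22.50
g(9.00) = 68.00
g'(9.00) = 16.50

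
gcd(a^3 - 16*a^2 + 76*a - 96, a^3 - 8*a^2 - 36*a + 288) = a^2 - 14*a + 48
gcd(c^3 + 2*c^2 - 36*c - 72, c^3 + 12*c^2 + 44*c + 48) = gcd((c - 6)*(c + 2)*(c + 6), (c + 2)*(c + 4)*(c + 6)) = c^2 + 8*c + 12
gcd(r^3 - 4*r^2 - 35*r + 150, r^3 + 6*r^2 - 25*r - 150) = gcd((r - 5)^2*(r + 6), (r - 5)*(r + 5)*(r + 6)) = r^2 + r - 30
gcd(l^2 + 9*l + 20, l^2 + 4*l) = l + 4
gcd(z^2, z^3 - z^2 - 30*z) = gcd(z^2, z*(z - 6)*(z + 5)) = z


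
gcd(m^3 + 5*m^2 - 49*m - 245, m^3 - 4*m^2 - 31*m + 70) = m^2 - 2*m - 35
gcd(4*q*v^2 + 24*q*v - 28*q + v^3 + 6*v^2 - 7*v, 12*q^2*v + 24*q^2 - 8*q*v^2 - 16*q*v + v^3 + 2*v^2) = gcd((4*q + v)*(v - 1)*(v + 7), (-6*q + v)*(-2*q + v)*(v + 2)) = 1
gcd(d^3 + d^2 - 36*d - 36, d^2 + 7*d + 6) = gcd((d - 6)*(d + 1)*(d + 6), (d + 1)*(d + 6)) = d^2 + 7*d + 6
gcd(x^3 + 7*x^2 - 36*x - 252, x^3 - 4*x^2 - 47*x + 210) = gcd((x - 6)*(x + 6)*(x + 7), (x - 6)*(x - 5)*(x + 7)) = x^2 + x - 42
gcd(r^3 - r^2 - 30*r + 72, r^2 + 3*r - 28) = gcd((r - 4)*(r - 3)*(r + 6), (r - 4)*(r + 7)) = r - 4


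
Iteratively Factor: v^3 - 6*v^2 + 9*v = (v)*(v^2 - 6*v + 9) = v*(v - 3)*(v - 3)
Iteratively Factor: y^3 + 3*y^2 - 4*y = (y - 1)*(y^2 + 4*y) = y*(y - 1)*(y + 4)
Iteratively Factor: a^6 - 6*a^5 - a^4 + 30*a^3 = (a)*(a^5 - 6*a^4 - a^3 + 30*a^2) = a^2*(a^4 - 6*a^3 - a^2 + 30*a) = a^2*(a - 5)*(a^3 - a^2 - 6*a) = a^2*(a - 5)*(a - 3)*(a^2 + 2*a) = a^3*(a - 5)*(a - 3)*(a + 2)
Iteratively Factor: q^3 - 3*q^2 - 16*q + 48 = (q - 4)*(q^2 + q - 12) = (q - 4)*(q + 4)*(q - 3)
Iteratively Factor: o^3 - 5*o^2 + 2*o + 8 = (o - 2)*(o^2 - 3*o - 4) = (o - 2)*(o + 1)*(o - 4)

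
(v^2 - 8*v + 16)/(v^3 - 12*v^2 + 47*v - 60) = (v - 4)/(v^2 - 8*v + 15)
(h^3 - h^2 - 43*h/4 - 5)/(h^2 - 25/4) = (2*h^2 - 7*h - 4)/(2*h - 5)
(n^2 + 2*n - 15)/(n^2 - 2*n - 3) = (n + 5)/(n + 1)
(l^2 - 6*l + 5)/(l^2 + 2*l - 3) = (l - 5)/(l + 3)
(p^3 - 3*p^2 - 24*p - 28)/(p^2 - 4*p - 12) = (p^2 - 5*p - 14)/(p - 6)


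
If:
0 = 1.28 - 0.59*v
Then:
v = 2.17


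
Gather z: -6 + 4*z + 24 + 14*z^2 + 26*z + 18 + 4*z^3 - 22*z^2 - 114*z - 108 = 4*z^3 - 8*z^2 - 84*z - 72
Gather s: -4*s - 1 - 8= -4*s - 9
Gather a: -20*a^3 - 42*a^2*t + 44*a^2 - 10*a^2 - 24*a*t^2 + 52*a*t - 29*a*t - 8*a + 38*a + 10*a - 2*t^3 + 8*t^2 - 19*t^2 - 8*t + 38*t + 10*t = -20*a^3 + a^2*(34 - 42*t) + a*(-24*t^2 + 23*t + 40) - 2*t^3 - 11*t^2 + 40*t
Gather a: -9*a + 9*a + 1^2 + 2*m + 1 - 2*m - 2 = 0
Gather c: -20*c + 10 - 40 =-20*c - 30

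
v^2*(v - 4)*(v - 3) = v^4 - 7*v^3 + 12*v^2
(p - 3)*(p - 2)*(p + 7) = p^3 + 2*p^2 - 29*p + 42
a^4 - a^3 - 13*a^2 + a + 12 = (a - 4)*(a - 1)*(a + 1)*(a + 3)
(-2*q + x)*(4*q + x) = -8*q^2 + 2*q*x + x^2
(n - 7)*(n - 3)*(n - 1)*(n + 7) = n^4 - 4*n^3 - 46*n^2 + 196*n - 147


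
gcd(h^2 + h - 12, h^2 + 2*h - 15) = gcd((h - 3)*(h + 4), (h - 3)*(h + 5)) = h - 3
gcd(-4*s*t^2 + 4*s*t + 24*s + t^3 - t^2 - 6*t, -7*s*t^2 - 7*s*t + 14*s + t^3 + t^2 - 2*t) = t + 2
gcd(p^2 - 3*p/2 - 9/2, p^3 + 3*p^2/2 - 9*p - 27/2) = p^2 - 3*p/2 - 9/2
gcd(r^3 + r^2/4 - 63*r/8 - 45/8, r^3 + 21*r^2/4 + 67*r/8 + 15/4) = r^2 + 13*r/4 + 15/8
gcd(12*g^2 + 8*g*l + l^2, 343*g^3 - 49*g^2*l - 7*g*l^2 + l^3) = 1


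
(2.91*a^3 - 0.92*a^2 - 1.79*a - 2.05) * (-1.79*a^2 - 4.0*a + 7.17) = -5.2089*a^5 - 9.9932*a^4 + 27.7488*a^3 + 4.2331*a^2 - 4.6343*a - 14.6985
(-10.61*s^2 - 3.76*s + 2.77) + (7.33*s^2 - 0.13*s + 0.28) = -3.28*s^2 - 3.89*s + 3.05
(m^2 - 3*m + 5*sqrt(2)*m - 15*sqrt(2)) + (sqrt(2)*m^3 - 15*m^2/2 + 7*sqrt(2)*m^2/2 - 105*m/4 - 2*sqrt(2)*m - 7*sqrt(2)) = sqrt(2)*m^3 - 13*m^2/2 + 7*sqrt(2)*m^2/2 - 117*m/4 + 3*sqrt(2)*m - 22*sqrt(2)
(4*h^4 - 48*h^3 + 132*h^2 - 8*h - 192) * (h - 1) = 4*h^5 - 52*h^4 + 180*h^3 - 140*h^2 - 184*h + 192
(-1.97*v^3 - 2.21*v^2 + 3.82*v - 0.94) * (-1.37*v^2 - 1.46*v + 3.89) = 2.6989*v^5 + 5.9039*v^4 - 9.6701*v^3 - 12.8863*v^2 + 16.2322*v - 3.6566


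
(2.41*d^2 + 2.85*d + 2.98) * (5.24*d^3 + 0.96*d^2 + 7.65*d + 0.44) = 12.6284*d^5 + 17.2476*d^4 + 36.7877*d^3 + 25.7237*d^2 + 24.051*d + 1.3112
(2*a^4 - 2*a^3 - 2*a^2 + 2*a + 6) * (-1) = -2*a^4 + 2*a^3 + 2*a^2 - 2*a - 6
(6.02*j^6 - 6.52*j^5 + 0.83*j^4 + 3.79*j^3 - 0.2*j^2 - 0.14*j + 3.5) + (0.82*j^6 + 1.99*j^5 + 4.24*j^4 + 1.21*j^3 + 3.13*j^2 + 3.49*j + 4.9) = 6.84*j^6 - 4.53*j^5 + 5.07*j^4 + 5.0*j^3 + 2.93*j^2 + 3.35*j + 8.4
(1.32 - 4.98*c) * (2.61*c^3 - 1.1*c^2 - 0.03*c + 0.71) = -12.9978*c^4 + 8.9232*c^3 - 1.3026*c^2 - 3.5754*c + 0.9372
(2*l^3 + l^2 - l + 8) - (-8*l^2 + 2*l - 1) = 2*l^3 + 9*l^2 - 3*l + 9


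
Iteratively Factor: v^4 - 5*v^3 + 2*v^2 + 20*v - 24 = (v + 2)*(v^3 - 7*v^2 + 16*v - 12) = (v - 3)*(v + 2)*(v^2 - 4*v + 4) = (v - 3)*(v - 2)*(v + 2)*(v - 2)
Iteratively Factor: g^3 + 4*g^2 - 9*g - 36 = (g - 3)*(g^2 + 7*g + 12) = (g - 3)*(g + 4)*(g + 3)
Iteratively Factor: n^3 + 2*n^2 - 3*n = (n - 1)*(n^2 + 3*n) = (n - 1)*(n + 3)*(n)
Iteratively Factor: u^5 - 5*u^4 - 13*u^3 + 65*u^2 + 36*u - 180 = (u + 3)*(u^4 - 8*u^3 + 11*u^2 + 32*u - 60) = (u - 5)*(u + 3)*(u^3 - 3*u^2 - 4*u + 12) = (u - 5)*(u - 2)*(u + 3)*(u^2 - u - 6) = (u - 5)*(u - 2)*(u + 2)*(u + 3)*(u - 3)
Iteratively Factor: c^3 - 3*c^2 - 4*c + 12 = (c - 2)*(c^2 - c - 6) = (c - 2)*(c + 2)*(c - 3)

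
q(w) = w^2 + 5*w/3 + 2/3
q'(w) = 2*w + 5/3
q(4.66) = 30.15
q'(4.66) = 10.99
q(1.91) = 7.50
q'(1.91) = 5.49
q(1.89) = 7.39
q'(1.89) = 5.45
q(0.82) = 2.71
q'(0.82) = 3.31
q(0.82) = 2.71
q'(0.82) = 3.31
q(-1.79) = 0.89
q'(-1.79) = -1.91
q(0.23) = 1.10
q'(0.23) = 2.13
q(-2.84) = 4.00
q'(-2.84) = -4.01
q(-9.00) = 66.67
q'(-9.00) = -16.33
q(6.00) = 46.67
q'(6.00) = 13.67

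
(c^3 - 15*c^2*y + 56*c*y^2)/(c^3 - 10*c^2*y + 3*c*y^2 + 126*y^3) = c*(-c + 8*y)/(-c^2 + 3*c*y + 18*y^2)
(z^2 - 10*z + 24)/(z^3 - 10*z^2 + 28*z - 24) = (z - 4)/(z^2 - 4*z + 4)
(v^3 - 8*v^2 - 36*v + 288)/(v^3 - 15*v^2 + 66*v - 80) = (v^2 - 36)/(v^2 - 7*v + 10)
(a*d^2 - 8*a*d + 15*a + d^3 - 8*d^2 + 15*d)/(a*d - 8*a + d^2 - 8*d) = (d^2 - 8*d + 15)/(d - 8)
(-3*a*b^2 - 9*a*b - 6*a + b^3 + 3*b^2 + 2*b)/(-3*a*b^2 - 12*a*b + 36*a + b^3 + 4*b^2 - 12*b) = (b^2 + 3*b + 2)/(b^2 + 4*b - 12)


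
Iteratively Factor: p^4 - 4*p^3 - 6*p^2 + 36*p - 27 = (p - 3)*(p^3 - p^2 - 9*p + 9) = (p - 3)*(p - 1)*(p^2 - 9) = (p - 3)^2*(p - 1)*(p + 3)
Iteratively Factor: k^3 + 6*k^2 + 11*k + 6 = (k + 2)*(k^2 + 4*k + 3) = (k + 2)*(k + 3)*(k + 1)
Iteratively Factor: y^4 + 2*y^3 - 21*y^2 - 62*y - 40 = (y - 5)*(y^3 + 7*y^2 + 14*y + 8) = (y - 5)*(y + 4)*(y^2 + 3*y + 2) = (y - 5)*(y + 1)*(y + 4)*(y + 2)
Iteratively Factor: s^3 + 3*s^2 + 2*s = (s + 2)*(s^2 + s) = s*(s + 2)*(s + 1)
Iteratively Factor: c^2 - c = (c - 1)*(c)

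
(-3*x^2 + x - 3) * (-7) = 21*x^2 - 7*x + 21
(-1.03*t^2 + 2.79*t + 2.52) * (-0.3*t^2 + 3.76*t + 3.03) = 0.309*t^4 - 4.7098*t^3 + 6.6135*t^2 + 17.9289*t + 7.6356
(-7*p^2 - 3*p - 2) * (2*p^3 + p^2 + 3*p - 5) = -14*p^5 - 13*p^4 - 28*p^3 + 24*p^2 + 9*p + 10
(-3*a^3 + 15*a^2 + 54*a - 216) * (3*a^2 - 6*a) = -9*a^5 + 63*a^4 + 72*a^3 - 972*a^2 + 1296*a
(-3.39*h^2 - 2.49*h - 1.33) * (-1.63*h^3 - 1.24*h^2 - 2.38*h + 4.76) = 5.5257*h^5 + 8.2623*h^4 + 13.3237*h^3 - 8.561*h^2 - 8.687*h - 6.3308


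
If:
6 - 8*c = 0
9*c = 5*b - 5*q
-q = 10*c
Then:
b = -123/20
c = 3/4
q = -15/2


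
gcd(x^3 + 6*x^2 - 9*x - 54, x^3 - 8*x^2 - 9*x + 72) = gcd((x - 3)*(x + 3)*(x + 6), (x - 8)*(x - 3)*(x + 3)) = x^2 - 9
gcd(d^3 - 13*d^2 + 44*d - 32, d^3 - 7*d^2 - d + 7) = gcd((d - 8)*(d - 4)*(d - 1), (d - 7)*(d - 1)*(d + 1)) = d - 1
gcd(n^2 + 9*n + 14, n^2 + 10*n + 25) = 1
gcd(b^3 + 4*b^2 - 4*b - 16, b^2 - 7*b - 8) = 1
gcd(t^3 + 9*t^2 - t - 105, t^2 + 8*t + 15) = t + 5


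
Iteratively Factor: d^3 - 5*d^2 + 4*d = (d - 1)*(d^2 - 4*d) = (d - 4)*(d - 1)*(d)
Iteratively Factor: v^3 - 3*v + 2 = (v + 2)*(v^2 - 2*v + 1) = (v - 1)*(v + 2)*(v - 1)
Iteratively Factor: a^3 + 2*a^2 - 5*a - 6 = (a - 2)*(a^2 + 4*a + 3) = (a - 2)*(a + 1)*(a + 3)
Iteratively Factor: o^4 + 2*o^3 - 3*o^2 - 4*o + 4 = (o - 1)*(o^3 + 3*o^2 - 4) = (o - 1)^2*(o^2 + 4*o + 4) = (o - 1)^2*(o + 2)*(o + 2)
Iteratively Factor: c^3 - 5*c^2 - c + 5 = (c - 5)*(c^2 - 1) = (c - 5)*(c - 1)*(c + 1)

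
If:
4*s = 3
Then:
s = 3/4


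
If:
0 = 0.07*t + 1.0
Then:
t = -14.29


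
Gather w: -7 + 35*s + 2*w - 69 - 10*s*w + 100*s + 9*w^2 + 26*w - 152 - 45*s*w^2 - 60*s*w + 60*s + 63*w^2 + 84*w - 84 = 195*s + w^2*(72 - 45*s) + w*(112 - 70*s) - 312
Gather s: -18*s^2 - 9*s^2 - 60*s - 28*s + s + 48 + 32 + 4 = -27*s^2 - 87*s + 84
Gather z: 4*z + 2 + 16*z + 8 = 20*z + 10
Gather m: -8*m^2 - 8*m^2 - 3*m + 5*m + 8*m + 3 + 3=-16*m^2 + 10*m + 6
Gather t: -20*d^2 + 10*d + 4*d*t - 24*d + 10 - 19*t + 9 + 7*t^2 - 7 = -20*d^2 - 14*d + 7*t^2 + t*(4*d - 19) + 12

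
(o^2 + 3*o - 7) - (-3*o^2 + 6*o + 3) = 4*o^2 - 3*o - 10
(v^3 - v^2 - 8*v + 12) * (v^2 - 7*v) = v^5 - 8*v^4 - v^3 + 68*v^2 - 84*v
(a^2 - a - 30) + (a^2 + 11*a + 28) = 2*a^2 + 10*a - 2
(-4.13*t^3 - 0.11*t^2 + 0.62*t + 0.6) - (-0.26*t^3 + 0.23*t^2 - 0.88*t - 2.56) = -3.87*t^3 - 0.34*t^2 + 1.5*t + 3.16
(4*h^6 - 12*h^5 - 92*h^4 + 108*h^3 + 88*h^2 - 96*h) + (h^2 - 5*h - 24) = 4*h^6 - 12*h^5 - 92*h^4 + 108*h^3 + 89*h^2 - 101*h - 24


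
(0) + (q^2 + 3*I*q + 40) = q^2 + 3*I*q + 40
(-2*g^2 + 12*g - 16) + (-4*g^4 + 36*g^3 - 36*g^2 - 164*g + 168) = -4*g^4 + 36*g^3 - 38*g^2 - 152*g + 152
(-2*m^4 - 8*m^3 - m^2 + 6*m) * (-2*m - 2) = 4*m^5 + 20*m^4 + 18*m^3 - 10*m^2 - 12*m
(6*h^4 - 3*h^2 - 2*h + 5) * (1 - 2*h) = -12*h^5 + 6*h^4 + 6*h^3 + h^2 - 12*h + 5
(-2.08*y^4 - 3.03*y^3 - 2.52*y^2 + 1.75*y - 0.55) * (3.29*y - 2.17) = -6.8432*y^5 - 5.4551*y^4 - 1.7157*y^3 + 11.2259*y^2 - 5.607*y + 1.1935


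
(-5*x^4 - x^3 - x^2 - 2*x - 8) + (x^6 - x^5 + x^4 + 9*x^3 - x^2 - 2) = x^6 - x^5 - 4*x^4 + 8*x^3 - 2*x^2 - 2*x - 10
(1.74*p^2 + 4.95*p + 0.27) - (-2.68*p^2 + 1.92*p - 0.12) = 4.42*p^2 + 3.03*p + 0.39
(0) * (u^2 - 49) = 0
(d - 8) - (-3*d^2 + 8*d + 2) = 3*d^2 - 7*d - 10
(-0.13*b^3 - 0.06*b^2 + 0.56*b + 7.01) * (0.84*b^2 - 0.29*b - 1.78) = -0.1092*b^5 - 0.0127*b^4 + 0.7192*b^3 + 5.8328*b^2 - 3.0297*b - 12.4778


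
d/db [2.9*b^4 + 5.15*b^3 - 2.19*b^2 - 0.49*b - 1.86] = 11.6*b^3 + 15.45*b^2 - 4.38*b - 0.49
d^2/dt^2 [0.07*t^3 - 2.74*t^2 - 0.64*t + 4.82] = 0.42*t - 5.48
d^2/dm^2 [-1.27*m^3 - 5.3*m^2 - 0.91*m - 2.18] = -7.62*m - 10.6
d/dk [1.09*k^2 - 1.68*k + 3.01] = 2.18*k - 1.68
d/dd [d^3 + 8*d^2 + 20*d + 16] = 3*d^2 + 16*d + 20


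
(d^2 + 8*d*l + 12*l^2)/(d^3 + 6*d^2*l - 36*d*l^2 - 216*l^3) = (d + 2*l)/(d^2 - 36*l^2)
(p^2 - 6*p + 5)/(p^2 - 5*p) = (p - 1)/p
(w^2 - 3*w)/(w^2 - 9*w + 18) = w/(w - 6)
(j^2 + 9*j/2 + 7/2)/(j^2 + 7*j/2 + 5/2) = (2*j + 7)/(2*j + 5)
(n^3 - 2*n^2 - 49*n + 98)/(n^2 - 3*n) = (n^3 - 2*n^2 - 49*n + 98)/(n*(n - 3))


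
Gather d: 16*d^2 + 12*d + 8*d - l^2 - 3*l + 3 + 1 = 16*d^2 + 20*d - l^2 - 3*l + 4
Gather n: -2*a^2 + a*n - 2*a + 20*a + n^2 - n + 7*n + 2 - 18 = -2*a^2 + 18*a + n^2 + n*(a + 6) - 16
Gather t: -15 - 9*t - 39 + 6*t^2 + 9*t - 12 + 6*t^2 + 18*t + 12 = 12*t^2 + 18*t - 54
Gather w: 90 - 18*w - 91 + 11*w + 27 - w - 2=24 - 8*w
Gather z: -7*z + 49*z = 42*z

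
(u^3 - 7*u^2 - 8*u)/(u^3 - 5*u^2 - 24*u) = (u + 1)/(u + 3)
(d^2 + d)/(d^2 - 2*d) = (d + 1)/(d - 2)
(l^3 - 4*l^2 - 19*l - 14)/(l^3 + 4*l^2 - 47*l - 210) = (l^2 + 3*l + 2)/(l^2 + 11*l + 30)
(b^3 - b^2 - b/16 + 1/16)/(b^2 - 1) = (b^2 - 1/16)/(b + 1)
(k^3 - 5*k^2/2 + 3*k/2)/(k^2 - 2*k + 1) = k*(2*k - 3)/(2*(k - 1))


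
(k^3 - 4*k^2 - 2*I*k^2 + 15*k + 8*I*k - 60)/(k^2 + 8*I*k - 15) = (k^2 - k*(4 + 5*I) + 20*I)/(k + 5*I)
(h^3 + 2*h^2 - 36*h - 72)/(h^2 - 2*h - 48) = (h^2 - 4*h - 12)/(h - 8)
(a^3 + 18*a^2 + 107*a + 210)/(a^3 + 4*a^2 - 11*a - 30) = (a^2 + 13*a + 42)/(a^2 - a - 6)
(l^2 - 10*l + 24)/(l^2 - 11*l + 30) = (l - 4)/(l - 5)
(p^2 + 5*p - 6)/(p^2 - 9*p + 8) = (p + 6)/(p - 8)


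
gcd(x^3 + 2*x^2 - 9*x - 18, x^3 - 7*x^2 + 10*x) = 1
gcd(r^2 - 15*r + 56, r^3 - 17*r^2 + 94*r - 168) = r - 7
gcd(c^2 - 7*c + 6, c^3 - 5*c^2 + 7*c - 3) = c - 1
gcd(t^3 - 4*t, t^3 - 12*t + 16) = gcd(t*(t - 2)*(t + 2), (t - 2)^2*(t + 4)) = t - 2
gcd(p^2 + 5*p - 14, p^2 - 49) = p + 7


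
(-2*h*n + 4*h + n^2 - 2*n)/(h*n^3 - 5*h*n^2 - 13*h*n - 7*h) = (2*h*n - 4*h - n^2 + 2*n)/(h*(-n^3 + 5*n^2 + 13*n + 7))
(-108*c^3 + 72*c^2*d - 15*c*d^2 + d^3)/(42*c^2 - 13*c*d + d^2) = (-18*c^2 + 9*c*d - d^2)/(7*c - d)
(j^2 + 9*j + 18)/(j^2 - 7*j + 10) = (j^2 + 9*j + 18)/(j^2 - 7*j + 10)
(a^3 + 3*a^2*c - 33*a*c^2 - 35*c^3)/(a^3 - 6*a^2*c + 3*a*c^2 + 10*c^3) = (a + 7*c)/(a - 2*c)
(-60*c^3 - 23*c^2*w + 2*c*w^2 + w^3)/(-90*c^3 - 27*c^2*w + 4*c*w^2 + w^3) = (4*c + w)/(6*c + w)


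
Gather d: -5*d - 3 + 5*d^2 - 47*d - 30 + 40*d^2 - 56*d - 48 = 45*d^2 - 108*d - 81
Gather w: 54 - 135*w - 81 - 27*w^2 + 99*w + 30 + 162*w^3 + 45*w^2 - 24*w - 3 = 162*w^3 + 18*w^2 - 60*w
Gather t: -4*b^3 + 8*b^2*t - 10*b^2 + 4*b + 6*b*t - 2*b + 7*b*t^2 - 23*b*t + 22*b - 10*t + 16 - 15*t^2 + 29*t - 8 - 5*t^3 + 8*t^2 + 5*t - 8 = -4*b^3 - 10*b^2 + 24*b - 5*t^3 + t^2*(7*b - 7) + t*(8*b^2 - 17*b + 24)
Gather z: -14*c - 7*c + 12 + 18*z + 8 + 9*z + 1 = -21*c + 27*z + 21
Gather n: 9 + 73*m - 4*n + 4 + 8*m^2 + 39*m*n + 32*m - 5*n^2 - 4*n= 8*m^2 + 105*m - 5*n^2 + n*(39*m - 8) + 13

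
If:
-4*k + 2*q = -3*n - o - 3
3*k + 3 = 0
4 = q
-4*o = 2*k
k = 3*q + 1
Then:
No Solution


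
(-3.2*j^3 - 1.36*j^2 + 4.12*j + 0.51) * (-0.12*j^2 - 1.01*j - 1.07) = 0.384*j^5 + 3.3952*j^4 + 4.3032*j^3 - 2.7672*j^2 - 4.9235*j - 0.5457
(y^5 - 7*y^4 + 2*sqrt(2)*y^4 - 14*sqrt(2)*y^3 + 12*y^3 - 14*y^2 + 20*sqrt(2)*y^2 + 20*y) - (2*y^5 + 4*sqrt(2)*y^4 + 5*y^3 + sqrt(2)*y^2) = -y^5 - 7*y^4 - 2*sqrt(2)*y^4 - 14*sqrt(2)*y^3 + 7*y^3 - 14*y^2 + 19*sqrt(2)*y^2 + 20*y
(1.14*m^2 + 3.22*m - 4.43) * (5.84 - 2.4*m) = -2.736*m^3 - 1.0704*m^2 + 29.4368*m - 25.8712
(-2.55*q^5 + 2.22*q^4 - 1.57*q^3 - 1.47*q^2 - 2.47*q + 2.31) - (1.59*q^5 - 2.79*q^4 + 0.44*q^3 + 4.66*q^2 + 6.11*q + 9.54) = -4.14*q^5 + 5.01*q^4 - 2.01*q^3 - 6.13*q^2 - 8.58*q - 7.23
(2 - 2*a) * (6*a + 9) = -12*a^2 - 6*a + 18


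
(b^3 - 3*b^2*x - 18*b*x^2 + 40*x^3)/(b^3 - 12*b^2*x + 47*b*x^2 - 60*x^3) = (b^2 + 2*b*x - 8*x^2)/(b^2 - 7*b*x + 12*x^2)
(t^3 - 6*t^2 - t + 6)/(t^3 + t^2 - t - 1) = (t - 6)/(t + 1)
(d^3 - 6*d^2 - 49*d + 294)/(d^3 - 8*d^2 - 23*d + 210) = (d + 7)/(d + 5)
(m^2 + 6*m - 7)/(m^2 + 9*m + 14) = (m - 1)/(m + 2)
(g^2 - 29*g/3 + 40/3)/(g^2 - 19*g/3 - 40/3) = (3*g - 5)/(3*g + 5)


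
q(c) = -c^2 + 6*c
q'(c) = 6 - 2*c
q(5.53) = 2.60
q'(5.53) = -5.06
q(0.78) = 4.07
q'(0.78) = 4.44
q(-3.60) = -34.56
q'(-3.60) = 13.20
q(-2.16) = -17.63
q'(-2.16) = 10.32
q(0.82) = 4.25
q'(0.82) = 4.36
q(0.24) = 1.38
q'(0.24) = 5.52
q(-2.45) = -20.70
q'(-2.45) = 10.90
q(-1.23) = -8.89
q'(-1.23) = 8.46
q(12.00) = -72.00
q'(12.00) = -18.00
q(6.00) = 0.00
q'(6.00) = -6.00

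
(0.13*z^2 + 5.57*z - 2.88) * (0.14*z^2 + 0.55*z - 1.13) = 0.0182*z^4 + 0.8513*z^3 + 2.5134*z^2 - 7.8781*z + 3.2544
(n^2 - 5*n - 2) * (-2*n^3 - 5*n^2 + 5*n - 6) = -2*n^5 + 5*n^4 + 34*n^3 - 21*n^2 + 20*n + 12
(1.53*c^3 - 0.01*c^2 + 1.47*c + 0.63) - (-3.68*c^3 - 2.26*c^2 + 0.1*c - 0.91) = 5.21*c^3 + 2.25*c^2 + 1.37*c + 1.54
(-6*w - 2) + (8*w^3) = 8*w^3 - 6*w - 2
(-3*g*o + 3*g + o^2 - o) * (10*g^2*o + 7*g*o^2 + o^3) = -30*g^3*o^2 + 30*g^3*o - 11*g^2*o^3 + 11*g^2*o^2 + 4*g*o^4 - 4*g*o^3 + o^5 - o^4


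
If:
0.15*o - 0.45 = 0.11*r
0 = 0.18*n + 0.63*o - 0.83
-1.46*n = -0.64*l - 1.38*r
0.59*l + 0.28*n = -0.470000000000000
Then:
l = -0.04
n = -1.60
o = 1.77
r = -1.67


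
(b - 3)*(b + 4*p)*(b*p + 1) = b^3*p + 4*b^2*p^2 - 3*b^2*p + b^2 - 12*b*p^2 + 4*b*p - 3*b - 12*p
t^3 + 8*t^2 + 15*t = t*(t + 3)*(t + 5)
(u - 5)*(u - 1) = u^2 - 6*u + 5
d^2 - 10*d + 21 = (d - 7)*(d - 3)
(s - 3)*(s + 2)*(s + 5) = s^3 + 4*s^2 - 11*s - 30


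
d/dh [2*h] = 2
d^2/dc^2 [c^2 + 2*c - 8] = 2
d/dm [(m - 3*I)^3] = 3*(m - 3*I)^2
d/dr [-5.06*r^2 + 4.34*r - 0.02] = 4.34 - 10.12*r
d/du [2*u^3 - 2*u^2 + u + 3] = 6*u^2 - 4*u + 1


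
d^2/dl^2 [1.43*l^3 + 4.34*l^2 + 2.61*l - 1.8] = 8.58*l + 8.68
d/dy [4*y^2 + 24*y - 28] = 8*y + 24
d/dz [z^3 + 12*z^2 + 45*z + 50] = 3*z^2 + 24*z + 45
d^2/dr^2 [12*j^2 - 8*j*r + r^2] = 2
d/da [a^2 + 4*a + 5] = 2*a + 4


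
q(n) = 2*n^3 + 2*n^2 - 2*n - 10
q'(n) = 6*n^2 + 4*n - 2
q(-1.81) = -11.69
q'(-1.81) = 10.42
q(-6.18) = -393.31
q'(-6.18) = 202.43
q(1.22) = -5.83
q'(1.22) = 11.81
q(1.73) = 2.88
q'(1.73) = 22.88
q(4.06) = 148.69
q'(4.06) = 113.14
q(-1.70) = -10.65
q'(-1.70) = 8.54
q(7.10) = 792.44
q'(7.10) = 328.86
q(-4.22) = -116.25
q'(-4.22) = 87.97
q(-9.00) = -1288.00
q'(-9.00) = 448.00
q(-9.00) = -1288.00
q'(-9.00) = 448.00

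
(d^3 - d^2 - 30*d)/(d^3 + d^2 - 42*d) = (d + 5)/(d + 7)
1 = 1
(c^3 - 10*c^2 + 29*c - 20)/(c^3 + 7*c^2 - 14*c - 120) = (c^2 - 6*c + 5)/(c^2 + 11*c + 30)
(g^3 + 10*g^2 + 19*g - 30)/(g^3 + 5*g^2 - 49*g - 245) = (g^2 + 5*g - 6)/(g^2 - 49)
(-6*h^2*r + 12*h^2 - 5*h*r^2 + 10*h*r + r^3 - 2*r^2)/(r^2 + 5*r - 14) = (-6*h^2 - 5*h*r + r^2)/(r + 7)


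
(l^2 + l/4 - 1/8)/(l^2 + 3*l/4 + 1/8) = (4*l - 1)/(4*l + 1)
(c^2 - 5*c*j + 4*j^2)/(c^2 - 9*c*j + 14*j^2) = (c^2 - 5*c*j + 4*j^2)/(c^2 - 9*c*j + 14*j^2)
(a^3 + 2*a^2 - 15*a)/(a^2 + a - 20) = a*(a - 3)/(a - 4)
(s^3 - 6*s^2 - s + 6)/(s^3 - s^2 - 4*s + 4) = (s^2 - 5*s - 6)/(s^2 - 4)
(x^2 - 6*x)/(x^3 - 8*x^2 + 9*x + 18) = x/(x^2 - 2*x - 3)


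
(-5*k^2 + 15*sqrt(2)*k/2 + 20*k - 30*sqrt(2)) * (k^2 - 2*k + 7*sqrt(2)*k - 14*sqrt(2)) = -5*k^4 - 55*sqrt(2)*k^3/2 + 30*k^3 + 65*k^2 + 165*sqrt(2)*k^2 - 630*k - 220*sqrt(2)*k + 840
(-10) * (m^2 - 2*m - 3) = -10*m^2 + 20*m + 30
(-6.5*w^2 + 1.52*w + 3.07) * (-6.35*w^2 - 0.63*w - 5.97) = 41.275*w^4 - 5.557*w^3 + 18.3529*w^2 - 11.0085*w - 18.3279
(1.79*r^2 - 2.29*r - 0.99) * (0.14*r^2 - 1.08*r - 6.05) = 0.2506*r^4 - 2.2538*r^3 - 8.4949*r^2 + 14.9237*r + 5.9895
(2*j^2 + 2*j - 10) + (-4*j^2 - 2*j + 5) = -2*j^2 - 5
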